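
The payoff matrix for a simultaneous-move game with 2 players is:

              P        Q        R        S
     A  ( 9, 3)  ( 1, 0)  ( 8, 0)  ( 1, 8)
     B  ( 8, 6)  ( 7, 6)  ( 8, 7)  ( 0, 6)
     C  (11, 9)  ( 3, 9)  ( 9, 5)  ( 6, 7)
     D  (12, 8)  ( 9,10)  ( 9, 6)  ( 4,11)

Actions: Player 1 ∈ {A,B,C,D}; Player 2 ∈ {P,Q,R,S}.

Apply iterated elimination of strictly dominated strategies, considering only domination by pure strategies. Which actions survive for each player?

Remaining: P1:{C,D} P2:{P,Q,S}

P1 drop A (C beats it: P:11>9 Q:3>1 R:9>8 S:6>1)
P1 drop B (D beats it: P:12>8 Q:9>7 R:9>8 S:4>0)
P2 drop R (P beats it: C:9>5 D:8>6)
P1→{C,D} P2→{P,Q,S}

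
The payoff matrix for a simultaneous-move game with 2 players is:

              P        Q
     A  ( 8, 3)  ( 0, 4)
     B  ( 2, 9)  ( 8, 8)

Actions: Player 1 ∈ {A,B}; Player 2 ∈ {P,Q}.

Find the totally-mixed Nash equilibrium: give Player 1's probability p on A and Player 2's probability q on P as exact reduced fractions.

P1 mixes 1/2 on A; P2 mixes 4/7 on P

P1 indiff ⇒ q·8+(1-q)·0 = q·2+(1-q)·8 ⇒ q(6) = (1-q)(8) ⇒ q = 4/7
P2 indiff ⇒ p·3+(1-p)·9 = p·4+(1-p)·8 ⇒ p(-1) = (1-p)(-1) ⇒ p = 1/2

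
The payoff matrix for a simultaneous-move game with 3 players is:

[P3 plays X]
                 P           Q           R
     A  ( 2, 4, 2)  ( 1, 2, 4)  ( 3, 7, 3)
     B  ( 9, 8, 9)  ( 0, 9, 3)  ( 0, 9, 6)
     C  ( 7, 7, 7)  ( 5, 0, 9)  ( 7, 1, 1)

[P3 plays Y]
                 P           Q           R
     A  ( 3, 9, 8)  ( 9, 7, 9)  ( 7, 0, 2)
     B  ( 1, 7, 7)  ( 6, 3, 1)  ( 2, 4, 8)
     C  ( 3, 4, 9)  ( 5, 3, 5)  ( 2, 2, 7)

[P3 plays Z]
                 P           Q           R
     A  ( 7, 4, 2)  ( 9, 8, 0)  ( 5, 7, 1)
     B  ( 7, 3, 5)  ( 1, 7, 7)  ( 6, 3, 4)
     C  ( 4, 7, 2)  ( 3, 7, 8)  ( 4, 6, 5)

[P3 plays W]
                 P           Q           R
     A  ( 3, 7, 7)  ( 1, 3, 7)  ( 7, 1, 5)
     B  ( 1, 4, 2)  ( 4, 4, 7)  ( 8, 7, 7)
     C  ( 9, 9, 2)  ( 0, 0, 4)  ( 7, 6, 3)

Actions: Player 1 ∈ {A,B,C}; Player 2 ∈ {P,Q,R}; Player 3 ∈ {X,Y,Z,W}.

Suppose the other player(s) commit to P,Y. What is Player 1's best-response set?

u_1(A vs P,Y) = 3
u_1(B vs P,Y) = 1
u_1(C vs P,Y) = 3
max payoff 3 at {A,C}

P1 best: {A,C}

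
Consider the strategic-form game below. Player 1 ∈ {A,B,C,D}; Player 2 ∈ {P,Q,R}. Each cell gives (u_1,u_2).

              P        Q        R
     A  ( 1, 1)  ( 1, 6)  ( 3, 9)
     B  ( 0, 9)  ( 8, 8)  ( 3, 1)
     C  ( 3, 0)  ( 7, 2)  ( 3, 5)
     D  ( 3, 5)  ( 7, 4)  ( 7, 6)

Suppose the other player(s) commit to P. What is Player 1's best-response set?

argmax u_1 = {C,D}

u_1(A vs P) = 1
u_1(B vs P) = 0
u_1(C vs P) = 3
u_1(D vs P) = 3
max payoff 3 at {C,D}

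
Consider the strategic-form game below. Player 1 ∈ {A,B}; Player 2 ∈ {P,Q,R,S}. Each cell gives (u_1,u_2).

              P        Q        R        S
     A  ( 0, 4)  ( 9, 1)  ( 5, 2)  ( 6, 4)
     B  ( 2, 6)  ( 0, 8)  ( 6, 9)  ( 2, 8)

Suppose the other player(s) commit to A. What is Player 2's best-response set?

u_2(P vs A) = 4
u_2(Q vs A) = 1
u_2(R vs A) = 2
u_2(S vs A) = 4
max payoff 4 at {P,S}

argmax u_2 = {P,S}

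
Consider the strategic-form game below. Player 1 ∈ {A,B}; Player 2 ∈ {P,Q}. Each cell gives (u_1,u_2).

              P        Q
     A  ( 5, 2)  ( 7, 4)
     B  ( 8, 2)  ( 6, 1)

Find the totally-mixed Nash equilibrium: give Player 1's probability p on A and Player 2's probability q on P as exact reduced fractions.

(p,q) = (1/3, 1/4)

P1 indiff ⇒ q·5+(1-q)·7 = q·8+(1-q)·6 ⇒ q(-3) = (1-q)(-1) ⇒ q = 1/4
P2 indiff ⇒ p·2+(1-p)·2 = p·4+(1-p)·1 ⇒ p(-2) = (1-p)(-1) ⇒ p = 1/3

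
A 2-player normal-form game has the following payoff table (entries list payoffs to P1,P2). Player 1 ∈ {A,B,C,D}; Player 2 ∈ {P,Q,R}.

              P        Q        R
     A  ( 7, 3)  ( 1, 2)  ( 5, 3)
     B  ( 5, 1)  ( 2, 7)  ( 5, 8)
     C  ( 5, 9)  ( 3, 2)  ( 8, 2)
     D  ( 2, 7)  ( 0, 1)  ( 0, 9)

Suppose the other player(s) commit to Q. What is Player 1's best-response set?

u_1(A vs Q) = 1
u_1(B vs Q) = 2
u_1(C vs Q) = 3
u_1(D vs Q) = 0
max payoff 3 at {C}

BR_1 = {C}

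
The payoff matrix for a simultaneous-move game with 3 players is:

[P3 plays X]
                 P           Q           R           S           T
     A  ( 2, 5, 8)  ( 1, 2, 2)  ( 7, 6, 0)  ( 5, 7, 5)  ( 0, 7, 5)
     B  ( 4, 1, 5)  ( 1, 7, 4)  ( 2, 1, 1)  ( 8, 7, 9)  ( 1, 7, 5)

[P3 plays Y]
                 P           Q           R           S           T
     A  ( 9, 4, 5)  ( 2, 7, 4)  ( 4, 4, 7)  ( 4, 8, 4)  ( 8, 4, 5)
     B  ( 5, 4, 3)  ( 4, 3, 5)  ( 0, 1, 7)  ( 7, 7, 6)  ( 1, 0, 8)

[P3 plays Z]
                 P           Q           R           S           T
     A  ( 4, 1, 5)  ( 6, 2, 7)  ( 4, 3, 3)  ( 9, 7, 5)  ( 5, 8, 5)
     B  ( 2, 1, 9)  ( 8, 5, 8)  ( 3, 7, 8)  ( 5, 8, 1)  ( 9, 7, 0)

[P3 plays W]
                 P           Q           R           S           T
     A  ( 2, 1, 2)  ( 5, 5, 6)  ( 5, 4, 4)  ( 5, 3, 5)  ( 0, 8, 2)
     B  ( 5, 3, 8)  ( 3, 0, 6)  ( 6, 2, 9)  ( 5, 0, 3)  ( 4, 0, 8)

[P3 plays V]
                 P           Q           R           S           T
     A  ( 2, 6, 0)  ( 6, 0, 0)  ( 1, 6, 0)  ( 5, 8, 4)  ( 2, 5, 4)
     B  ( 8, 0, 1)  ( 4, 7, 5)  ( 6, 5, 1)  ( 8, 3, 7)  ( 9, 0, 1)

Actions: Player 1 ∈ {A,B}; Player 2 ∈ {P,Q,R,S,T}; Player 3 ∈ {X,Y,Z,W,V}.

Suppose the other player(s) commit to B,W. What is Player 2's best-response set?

u_2(P vs B,W) = 3
u_2(Q vs B,W) = 0
u_2(R vs B,W) = 2
u_2(S vs B,W) = 0
u_2(T vs B,W) = 0
max payoff 3 at {P}

BR_2 = {P}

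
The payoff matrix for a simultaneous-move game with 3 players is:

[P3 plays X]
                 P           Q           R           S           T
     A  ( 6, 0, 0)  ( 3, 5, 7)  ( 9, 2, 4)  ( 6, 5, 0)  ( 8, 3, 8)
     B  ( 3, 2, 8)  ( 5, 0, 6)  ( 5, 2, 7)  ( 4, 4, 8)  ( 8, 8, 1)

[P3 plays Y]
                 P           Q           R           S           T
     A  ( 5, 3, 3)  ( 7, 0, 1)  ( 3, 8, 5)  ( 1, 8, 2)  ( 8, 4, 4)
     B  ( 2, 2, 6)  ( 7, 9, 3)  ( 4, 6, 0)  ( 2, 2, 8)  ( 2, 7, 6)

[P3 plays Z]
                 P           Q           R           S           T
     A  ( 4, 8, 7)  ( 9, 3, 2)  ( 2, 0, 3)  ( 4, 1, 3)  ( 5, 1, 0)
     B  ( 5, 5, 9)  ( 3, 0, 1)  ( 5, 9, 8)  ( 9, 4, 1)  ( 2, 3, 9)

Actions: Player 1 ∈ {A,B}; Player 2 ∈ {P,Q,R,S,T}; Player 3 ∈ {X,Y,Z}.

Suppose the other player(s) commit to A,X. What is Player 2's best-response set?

u_2(P vs A,X) = 0
u_2(Q vs A,X) = 5
u_2(R vs A,X) = 2
u_2(S vs A,X) = 5
u_2(T vs A,X) = 3
max payoff 5 at {Q,S}

BR_2 = {Q,S}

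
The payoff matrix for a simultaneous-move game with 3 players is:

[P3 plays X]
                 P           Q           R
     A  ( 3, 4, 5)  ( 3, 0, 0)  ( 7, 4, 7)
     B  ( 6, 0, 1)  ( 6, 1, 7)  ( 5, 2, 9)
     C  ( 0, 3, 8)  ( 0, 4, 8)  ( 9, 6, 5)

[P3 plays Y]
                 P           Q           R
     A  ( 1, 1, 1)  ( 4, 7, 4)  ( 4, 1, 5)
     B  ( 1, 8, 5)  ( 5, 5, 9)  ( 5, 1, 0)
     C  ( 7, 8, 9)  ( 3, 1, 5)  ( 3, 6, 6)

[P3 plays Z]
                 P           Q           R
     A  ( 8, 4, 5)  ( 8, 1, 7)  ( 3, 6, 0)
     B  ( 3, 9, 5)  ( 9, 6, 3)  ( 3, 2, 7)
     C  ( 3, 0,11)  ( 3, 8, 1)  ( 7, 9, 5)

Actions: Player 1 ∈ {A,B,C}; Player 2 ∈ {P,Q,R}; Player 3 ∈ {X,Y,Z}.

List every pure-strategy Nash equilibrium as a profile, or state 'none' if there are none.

PSNE: ∅

(A,P,X): not NE [P1→B gives 6>3]
(A,P,Y): not NE [P1→C gives 7>1; P2→Q gives 7>1; P3→Z gives 5>1]
(A,P,Z): not NE [P2→R gives 6>4]
(A,Q,X): not NE [P1→B gives 6>3; P2→R gives 4>0; P3→Z gives 7>0]
(A,Q,Y): not NE [P1→B gives 5>4; P3→Z gives 7>4]
(A,Q,Z): not NE [P1→B gives 9>8; P2→R gives 6>1]
(A,R,X): not NE [P1→C gives 9>7]
(A,R,Y): not NE [P1→B gives 5>4; P2→Q gives 7>1; P3→X gives 7>5]
(A,R,Z): not NE [P1→C gives 7>3; P3→X gives 7>0]
(B,P,X): not NE [P2→R gives 2>0; P3→Z gives 5>1]
(B,P,Y): not NE [P1→C gives 7>1]
(B,P,Z): not NE [P1→A gives 8>3]
(B,Q,X): not NE [P2→R gives 2>1; P3→Y gives 9>7]
(B,Q,Y): not NE [P2→P gives 8>5]
(B,Q,Z): not NE [P2→P gives 9>6; P3→Y gives 9>3]
(B,R,X): not NE [P1→C gives 9>5]
(B,R,Y): not NE [P2→P gives 8>1; P3→X gives 9>0]
(B,R,Z): not NE [P1→C gives 7>3; P2→P gives 9>2; P3→X gives 9>7]
(C,P,X): not NE [P1→B gives 6>0; P2→R gives 6>3; P3→Z gives 11>8]
(C,P,Y): not NE [P3→Z gives 11>9]
(C,P,Z): not NE [P1→A gives 8>3; P2→R gives 9>0]
(C,Q,X): not NE [P1→B gives 6>0; P2→R gives 6>4]
(C,Q,Y): not NE [P1→B gives 5>3; P2→P gives 8>1; P3→X gives 8>5]
(C,Q,Z): not NE [P1→B gives 9>3; P2→R gives 9>8; P3→X gives 8>1]
(C,R,X): not NE [P3→Y gives 6>5]
(C,R,Y): not NE [P1→B gives 5>3; P2→P gives 8>6]
(C,R,Z): not NE [P3→Y gives 6>5]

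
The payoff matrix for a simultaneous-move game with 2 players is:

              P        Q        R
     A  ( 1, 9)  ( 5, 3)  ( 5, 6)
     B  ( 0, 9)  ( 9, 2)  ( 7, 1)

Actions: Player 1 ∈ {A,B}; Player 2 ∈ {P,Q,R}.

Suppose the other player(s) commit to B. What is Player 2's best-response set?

u_2(P vs B) = 9
u_2(Q vs B) = 2
u_2(R vs B) = 1
max payoff 9 at {P}

BR_2 = {P}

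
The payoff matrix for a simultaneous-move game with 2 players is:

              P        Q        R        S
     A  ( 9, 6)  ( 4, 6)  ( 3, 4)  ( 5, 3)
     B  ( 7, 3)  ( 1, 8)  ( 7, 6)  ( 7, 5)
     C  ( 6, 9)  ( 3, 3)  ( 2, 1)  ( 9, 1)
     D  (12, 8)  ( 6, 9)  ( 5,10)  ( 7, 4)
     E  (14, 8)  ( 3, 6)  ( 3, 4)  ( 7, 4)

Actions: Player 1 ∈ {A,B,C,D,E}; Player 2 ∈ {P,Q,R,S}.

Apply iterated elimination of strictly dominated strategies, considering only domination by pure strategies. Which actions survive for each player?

P1 drop A (D beats it: P:12>9 Q:6>4 R:5>3 S:7>5)
P2 drop S (Q beats it: B:8>5 C:3>1 D:9>4 E:6>4)
P1 drop C (D beats it: P:12>6 Q:6>3 R:5>2)
P1→{B,D,E} P2→{P,Q,R}

IESDS → P1:{B,D,E} P2:{P,Q,R}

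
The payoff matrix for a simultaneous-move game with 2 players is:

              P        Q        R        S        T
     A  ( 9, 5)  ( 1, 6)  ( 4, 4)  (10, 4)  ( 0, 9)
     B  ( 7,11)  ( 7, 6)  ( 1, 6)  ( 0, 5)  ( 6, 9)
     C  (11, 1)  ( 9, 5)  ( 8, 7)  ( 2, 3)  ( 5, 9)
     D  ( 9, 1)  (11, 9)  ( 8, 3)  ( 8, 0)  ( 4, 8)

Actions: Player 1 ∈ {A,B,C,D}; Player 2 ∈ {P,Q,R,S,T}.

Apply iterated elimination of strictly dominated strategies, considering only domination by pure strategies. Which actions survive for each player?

Remaining: P1:{B,C,D} P2:{P,Q,T}

P2 drop R (T beats it: A:9>4 B:9>6 C:9>7 D:8>3)
P2 drop S (Q beats it: A:6>4 B:6>5 C:5>3 D:9>0)
P1 drop A (C beats it: P:11>9 Q:9>1 T:5>0)
P1→{B,C,D} P2→{P,Q,T}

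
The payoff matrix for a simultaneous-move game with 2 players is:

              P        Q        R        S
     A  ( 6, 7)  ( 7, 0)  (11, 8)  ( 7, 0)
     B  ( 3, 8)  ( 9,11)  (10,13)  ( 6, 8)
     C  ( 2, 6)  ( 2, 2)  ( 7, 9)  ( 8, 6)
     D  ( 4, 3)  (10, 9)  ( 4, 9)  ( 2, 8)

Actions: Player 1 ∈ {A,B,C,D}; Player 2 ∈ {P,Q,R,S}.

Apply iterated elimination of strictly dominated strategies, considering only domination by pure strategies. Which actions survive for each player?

P2 drop P (R beats it: A:8>7 B:13>8 C:9>6 D:9>3)
P2 drop S (R beats it: A:8>0 B:13>8 C:9>6 D:9>8)
P1 drop C (A beats it: Q:7>2 R:11>7)
P1→{A,B,D} P2→{Q,R}

Remaining: P1:{A,B,D} P2:{Q,R}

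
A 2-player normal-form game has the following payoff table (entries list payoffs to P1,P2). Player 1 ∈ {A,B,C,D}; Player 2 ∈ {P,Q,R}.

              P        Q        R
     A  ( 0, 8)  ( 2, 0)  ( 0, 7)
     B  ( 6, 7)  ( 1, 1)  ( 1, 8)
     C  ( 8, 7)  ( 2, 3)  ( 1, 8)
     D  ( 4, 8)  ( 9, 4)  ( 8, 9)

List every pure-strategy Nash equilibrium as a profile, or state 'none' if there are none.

NE set: (D,R)

(A,P): not NE [P1→C gives 8>0]
(A,Q): not NE [P1→D gives 9>2; P2→P gives 8>0]
(A,R): not NE [P1→D gives 8>0; P2→P gives 8>7]
(B,P): not NE [P1→C gives 8>6; P2→R gives 8>7]
(B,Q): not NE [P1→D gives 9>1; P2→R gives 8>1]
(B,R): not NE [P1→D gives 8>1]
(C,P): not NE [P2→R gives 8>7]
(C,Q): not NE [P1→D gives 9>2; P2→R gives 8>3]
(C,R): not NE [P1→D gives 8>1]
(D,P): not NE [P1→C gives 8>4; P2→R gives 9>8]
(D,Q): not NE [P2→R gives 9>4]
(D,R): NE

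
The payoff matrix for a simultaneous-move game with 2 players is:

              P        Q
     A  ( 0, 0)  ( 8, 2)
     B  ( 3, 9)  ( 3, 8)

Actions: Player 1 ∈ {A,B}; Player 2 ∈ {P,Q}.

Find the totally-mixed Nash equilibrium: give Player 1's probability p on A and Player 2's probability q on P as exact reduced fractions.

P1 mixes 1/3 on A; P2 mixes 5/8 on P

P1 indiff ⇒ q·0+(1-q)·8 = q·3+(1-q)·3 ⇒ q(-3) = (1-q)(-5) ⇒ q = 5/8
P2 indiff ⇒ p·0+(1-p)·9 = p·2+(1-p)·8 ⇒ p(-2) = (1-p)(-1) ⇒ p = 1/3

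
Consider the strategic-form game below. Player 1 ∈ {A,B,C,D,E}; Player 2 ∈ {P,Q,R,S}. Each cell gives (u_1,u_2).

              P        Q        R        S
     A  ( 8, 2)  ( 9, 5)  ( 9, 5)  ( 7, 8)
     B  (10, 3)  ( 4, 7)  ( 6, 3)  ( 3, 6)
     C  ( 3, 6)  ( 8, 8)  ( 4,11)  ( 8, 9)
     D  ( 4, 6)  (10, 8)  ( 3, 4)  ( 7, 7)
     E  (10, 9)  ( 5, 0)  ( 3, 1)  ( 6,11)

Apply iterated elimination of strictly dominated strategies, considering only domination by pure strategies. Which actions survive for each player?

Remaining: P1:{A,C,D} P2:{Q,R,S}

P2 drop P (S beats it: A:8>2 B:6>3 C:9>6 D:7>6 E:11>9)
P1 drop B (A beats it: Q:9>4 R:9>6 S:7>3)
P1 drop E (A beats it: Q:9>5 R:9>3 S:7>6)
P1→{A,C,D} P2→{Q,R,S}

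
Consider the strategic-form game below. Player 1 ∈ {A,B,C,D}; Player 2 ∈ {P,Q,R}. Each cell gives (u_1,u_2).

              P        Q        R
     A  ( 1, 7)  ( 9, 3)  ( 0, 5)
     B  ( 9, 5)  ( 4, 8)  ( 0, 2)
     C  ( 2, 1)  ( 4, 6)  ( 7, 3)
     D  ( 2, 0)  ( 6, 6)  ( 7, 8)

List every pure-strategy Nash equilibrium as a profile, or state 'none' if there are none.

NE set: (D,R)

(A,P): not NE [P1→B gives 9>1]
(A,Q): not NE [P2→P gives 7>3]
(A,R): not NE [P1→D gives 7>0; P2→P gives 7>5]
(B,P): not NE [P2→Q gives 8>5]
(B,Q): not NE [P1→A gives 9>4]
(B,R): not NE [P1→D gives 7>0; P2→Q gives 8>2]
(C,P): not NE [P1→B gives 9>2; P2→Q gives 6>1]
(C,Q): not NE [P1→A gives 9>4]
(C,R): not NE [P2→Q gives 6>3]
(D,P): not NE [P1→B gives 9>2; P2→R gives 8>0]
(D,Q): not NE [P1→A gives 9>6; P2→R gives 8>6]
(D,R): NE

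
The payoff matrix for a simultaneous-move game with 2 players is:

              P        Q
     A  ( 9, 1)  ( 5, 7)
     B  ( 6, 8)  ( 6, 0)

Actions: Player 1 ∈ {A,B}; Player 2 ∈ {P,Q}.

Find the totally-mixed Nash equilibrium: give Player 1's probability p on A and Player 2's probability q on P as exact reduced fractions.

P1 indiff ⇒ q·9+(1-q)·5 = q·6+(1-q)·6 ⇒ q(3) = (1-q)(1) ⇒ q = 1/4
P2 indiff ⇒ p·1+(1-p)·8 = p·7+(1-p)·0 ⇒ p(-6) = (1-p)(-8) ⇒ p = 4/7

P1 mixes 4/7 on A; P2 mixes 1/4 on P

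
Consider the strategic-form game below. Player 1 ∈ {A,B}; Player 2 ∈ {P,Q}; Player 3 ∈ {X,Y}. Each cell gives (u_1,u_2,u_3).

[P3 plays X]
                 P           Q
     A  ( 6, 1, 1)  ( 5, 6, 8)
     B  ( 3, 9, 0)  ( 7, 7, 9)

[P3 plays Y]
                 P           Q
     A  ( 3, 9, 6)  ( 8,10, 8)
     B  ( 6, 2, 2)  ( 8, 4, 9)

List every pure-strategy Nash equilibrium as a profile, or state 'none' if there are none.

(A,P,X): not NE [P2→Q gives 6>1; P3→Y gives 6>1]
(A,P,Y): not NE [P1→B gives 6>3; P2→Q gives 10>9]
(A,Q,X): not NE [P1→B gives 7>5]
(A,Q,Y): NE
(B,P,X): not NE [P1→A gives 6>3; P3→Y gives 2>0]
(B,P,Y): not NE [P2→Q gives 4>2]
(B,Q,X): not NE [P2→P gives 9>7]
(B,Q,Y): NE

PSNE = {(A,Q,Y), (B,Q,Y)}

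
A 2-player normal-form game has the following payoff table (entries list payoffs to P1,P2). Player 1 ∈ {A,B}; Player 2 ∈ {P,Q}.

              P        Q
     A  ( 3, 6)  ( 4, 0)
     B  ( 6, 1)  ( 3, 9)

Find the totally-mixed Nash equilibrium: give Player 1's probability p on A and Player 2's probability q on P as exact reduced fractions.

P1 mixes 4/7 on A; P2 mixes 1/4 on P

P1 indiff ⇒ q·3+(1-q)·4 = q·6+(1-q)·3 ⇒ q(-3) = (1-q)(-1) ⇒ q = 1/4
P2 indiff ⇒ p·6+(1-p)·1 = p·0+(1-p)·9 ⇒ p(6) = (1-p)(8) ⇒ p = 4/7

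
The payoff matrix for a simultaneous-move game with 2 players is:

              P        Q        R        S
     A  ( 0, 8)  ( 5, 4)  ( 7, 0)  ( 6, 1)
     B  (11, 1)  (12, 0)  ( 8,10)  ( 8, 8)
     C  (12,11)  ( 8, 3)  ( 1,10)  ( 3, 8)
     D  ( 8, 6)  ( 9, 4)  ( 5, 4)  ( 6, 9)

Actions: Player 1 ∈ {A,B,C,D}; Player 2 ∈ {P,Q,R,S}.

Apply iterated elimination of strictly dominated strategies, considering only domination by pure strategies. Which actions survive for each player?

Survivors P1:{B,C} P2:{P,R}

P1 drop A (B beats it: P:11>0 Q:12>5 R:8>7 S:8>6)
P1 drop D (B beats it: P:11>8 Q:12>9 R:8>5 S:8>6)
P2 drop Q (P beats it: B:1>0 C:11>3)
P2 drop S (R beats it: B:10>8 C:10>8)
P1→{B,C} P2→{P,R}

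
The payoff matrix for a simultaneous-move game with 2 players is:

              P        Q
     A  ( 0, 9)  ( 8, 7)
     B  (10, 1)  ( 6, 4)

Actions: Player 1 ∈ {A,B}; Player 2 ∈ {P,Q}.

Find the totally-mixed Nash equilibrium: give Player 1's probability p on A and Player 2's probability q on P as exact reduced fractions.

P1 mixes 3/5 on A; P2 mixes 1/6 on P

P1 indiff ⇒ q·0+(1-q)·8 = q·10+(1-q)·6 ⇒ q(-10) = (1-q)(-2) ⇒ q = 1/6
P2 indiff ⇒ p·9+(1-p)·1 = p·7+(1-p)·4 ⇒ p(2) = (1-p)(3) ⇒ p = 3/5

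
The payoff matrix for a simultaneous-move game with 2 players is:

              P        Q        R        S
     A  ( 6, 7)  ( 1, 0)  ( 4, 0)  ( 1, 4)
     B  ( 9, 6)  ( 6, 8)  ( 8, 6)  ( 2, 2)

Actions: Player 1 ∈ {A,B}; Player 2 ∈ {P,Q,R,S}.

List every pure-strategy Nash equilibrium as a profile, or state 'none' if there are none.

NE set: (B,Q)

(A,P): not NE [P1→B gives 9>6]
(A,Q): not NE [P1→B gives 6>1; P2→P gives 7>0]
(A,R): not NE [P1→B gives 8>4; P2→P gives 7>0]
(A,S): not NE [P1→B gives 2>1; P2→P gives 7>4]
(B,P): not NE [P2→Q gives 8>6]
(B,Q): NE
(B,R): not NE [P2→Q gives 8>6]
(B,S): not NE [P2→Q gives 8>2]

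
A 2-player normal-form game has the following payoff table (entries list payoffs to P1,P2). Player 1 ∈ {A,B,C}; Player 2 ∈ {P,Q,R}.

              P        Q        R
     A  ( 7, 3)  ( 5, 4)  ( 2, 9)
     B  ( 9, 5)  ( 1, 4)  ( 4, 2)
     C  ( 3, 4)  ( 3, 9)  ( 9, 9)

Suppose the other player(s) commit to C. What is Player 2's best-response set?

BR_2 = {Q,R}

u_2(P vs C) = 4
u_2(Q vs C) = 9
u_2(R vs C) = 9
max payoff 9 at {Q,R}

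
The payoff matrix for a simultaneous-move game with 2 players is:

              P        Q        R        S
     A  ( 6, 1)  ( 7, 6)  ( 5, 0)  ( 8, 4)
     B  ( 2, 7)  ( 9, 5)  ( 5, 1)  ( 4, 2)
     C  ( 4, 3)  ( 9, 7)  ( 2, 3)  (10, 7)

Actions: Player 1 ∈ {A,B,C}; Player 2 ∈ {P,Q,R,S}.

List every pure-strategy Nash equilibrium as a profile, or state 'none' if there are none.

NE set: (C,Q), (C,S)

(A,P): not NE [P2→Q gives 6>1]
(A,Q): not NE [P1→C gives 9>7]
(A,R): not NE [P2→Q gives 6>0]
(A,S): not NE [P1→C gives 10>8; P2→Q gives 6>4]
(B,P): not NE [P1→A gives 6>2]
(B,Q): not NE [P2→P gives 7>5]
(B,R): not NE [P2→P gives 7>1]
(B,S): not NE [P1→C gives 10>4; P2→P gives 7>2]
(C,P): not NE [P1→A gives 6>4; P2→S gives 7>3]
(C,Q): NE
(C,R): not NE [P1→B gives 5>2; P2→S gives 7>3]
(C,S): NE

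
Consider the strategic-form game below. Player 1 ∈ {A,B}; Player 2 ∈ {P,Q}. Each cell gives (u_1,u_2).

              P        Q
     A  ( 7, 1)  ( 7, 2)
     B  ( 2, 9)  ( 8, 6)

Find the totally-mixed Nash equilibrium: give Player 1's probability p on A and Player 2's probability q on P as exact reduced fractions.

P1 indiff ⇒ q·7+(1-q)·7 = q·2+(1-q)·8 ⇒ q(5) = (1-q)(1) ⇒ q = 1/6
P2 indiff ⇒ p·1+(1-p)·9 = p·2+(1-p)·6 ⇒ p(-1) = (1-p)(-3) ⇒ p = 3/4

(p,q) = (3/4, 1/6)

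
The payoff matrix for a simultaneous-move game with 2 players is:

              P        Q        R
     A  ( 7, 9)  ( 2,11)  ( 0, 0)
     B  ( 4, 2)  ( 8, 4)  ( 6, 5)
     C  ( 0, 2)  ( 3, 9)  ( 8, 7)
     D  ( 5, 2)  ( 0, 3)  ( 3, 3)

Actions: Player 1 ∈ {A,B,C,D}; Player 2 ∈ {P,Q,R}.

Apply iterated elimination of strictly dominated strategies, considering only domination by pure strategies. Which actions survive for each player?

Survivors P1:{B,C} P2:{Q,R}

P2 drop P (Q beats it: A:11>9 B:4>2 C:9>2 D:3>2)
P1 drop A (B beats it: Q:8>2 R:6>0)
P1 drop D (B beats it: Q:8>0 R:6>3)
P1→{B,C} P2→{Q,R}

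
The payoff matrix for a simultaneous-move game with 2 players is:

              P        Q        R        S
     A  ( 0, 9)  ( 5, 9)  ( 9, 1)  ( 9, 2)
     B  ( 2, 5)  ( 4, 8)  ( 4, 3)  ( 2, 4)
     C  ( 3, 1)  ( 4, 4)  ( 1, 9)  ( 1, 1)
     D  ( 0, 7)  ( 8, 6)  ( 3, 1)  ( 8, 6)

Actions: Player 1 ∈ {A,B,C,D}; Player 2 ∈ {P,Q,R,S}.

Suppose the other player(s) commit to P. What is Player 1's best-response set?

u_1(A vs P) = 0
u_1(B vs P) = 2
u_1(C vs P) = 3
u_1(D vs P) = 0
max payoff 3 at {C}

P1 best: {C}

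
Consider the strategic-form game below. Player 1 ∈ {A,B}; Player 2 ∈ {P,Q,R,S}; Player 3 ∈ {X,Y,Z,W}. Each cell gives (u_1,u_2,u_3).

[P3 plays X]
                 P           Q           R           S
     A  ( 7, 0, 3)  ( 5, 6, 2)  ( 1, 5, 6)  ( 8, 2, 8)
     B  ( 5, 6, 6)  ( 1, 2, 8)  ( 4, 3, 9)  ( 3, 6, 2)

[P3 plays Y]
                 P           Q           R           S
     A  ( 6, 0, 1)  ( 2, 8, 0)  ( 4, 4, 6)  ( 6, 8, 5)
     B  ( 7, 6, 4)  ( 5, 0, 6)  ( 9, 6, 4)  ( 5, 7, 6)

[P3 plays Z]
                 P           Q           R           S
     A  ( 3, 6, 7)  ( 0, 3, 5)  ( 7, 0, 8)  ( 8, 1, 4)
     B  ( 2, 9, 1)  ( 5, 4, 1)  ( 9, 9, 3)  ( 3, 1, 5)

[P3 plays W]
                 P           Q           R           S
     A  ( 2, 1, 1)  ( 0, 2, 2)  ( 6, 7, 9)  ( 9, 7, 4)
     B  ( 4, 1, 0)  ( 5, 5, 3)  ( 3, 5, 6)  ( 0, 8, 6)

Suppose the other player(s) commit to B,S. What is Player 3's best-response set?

u_3(X vs B,S) = 2
u_3(Y vs B,S) = 6
u_3(Z vs B,S) = 5
u_3(W vs B,S) = 6
max payoff 6 at {Y,W}

BR_3 = {Y,W}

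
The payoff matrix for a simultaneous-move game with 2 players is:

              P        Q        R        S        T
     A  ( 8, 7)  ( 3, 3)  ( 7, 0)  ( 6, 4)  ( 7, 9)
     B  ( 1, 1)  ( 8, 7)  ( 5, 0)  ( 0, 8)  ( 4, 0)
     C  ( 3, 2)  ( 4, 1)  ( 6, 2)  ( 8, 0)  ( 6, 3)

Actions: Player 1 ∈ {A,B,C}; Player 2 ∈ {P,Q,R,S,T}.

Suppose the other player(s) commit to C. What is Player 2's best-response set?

argmax u_2 = {T}

u_2(P vs C) = 2
u_2(Q vs C) = 1
u_2(R vs C) = 2
u_2(S vs C) = 0
u_2(T vs C) = 3
max payoff 3 at {T}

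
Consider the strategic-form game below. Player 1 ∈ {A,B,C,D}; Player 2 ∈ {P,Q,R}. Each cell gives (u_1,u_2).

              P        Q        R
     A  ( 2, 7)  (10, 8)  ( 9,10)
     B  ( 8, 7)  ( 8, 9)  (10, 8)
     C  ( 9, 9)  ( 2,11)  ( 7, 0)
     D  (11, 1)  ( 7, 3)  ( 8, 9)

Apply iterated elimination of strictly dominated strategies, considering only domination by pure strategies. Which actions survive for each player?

P1 drop C (D beats it: P:11>9 Q:7>2 R:8>7)
P2 drop P (Q beats it: A:8>7 B:9>7 D:3>1)
P1 drop D (A beats it: Q:10>7 R:9>8)
P1→{A,B} P2→{Q,R}

Remaining: P1:{A,B} P2:{Q,R}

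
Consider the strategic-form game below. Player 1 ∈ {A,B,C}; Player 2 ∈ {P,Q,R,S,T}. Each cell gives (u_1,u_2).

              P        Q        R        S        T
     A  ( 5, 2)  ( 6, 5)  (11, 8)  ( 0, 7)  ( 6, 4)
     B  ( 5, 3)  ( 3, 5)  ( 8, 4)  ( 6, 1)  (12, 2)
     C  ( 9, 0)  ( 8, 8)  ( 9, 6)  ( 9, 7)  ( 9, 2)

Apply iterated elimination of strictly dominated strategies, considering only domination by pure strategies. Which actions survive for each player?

Remaining: P1:{A,C} P2:{Q,R,S}

P2 drop P (Q beats it: A:5>2 B:5>3 C:8>0)
P2 drop T (Q beats it: A:5>4 B:5>2 C:8>2)
P1 drop B (C beats it: Q:8>3 R:9>8 S:9>6)
P1→{A,C} P2→{Q,R,S}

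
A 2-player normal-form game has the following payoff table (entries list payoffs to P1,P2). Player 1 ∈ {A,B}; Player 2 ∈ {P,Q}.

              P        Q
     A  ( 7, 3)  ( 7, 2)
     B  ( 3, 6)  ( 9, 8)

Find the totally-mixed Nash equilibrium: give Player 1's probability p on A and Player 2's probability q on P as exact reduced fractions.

P1 indiff ⇒ q·7+(1-q)·7 = q·3+(1-q)·9 ⇒ q(4) = (1-q)(2) ⇒ q = 1/3
P2 indiff ⇒ p·3+(1-p)·6 = p·2+(1-p)·8 ⇒ p(1) = (1-p)(2) ⇒ p = 2/3

P1 mixes 2/3 on A; P2 mixes 1/3 on P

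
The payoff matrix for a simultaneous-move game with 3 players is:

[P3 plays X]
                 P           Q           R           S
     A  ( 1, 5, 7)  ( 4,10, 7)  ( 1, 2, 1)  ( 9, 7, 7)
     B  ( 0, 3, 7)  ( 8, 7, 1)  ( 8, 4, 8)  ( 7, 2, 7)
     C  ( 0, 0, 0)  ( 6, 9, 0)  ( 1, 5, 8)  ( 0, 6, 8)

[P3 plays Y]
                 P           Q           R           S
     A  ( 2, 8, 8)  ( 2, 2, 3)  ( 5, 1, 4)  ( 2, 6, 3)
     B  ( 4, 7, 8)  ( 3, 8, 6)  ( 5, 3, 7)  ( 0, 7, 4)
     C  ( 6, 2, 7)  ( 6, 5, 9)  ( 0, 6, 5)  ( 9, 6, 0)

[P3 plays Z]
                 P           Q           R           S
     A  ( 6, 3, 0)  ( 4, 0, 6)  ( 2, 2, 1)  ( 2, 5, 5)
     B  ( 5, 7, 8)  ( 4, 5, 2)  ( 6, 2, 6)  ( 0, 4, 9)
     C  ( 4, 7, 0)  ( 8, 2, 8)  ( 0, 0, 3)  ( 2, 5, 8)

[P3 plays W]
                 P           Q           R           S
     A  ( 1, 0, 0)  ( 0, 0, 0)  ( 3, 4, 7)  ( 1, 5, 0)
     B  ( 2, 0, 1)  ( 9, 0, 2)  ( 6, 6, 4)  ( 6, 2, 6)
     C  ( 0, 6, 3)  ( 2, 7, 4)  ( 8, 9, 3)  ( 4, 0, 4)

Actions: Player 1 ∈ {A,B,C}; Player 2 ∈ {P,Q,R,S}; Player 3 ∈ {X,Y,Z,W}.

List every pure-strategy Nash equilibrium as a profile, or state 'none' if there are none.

(A,P,X): not NE [P2→Q gives 10>5; P3→Y gives 8>7]
(A,P,Y): not NE [P1→C gives 6>2]
(A,P,Z): not NE [P2→S gives 5>3; P3→Y gives 8>0]
(A,P,W): not NE [P1→B gives 2>1; P2→S gives 5>0; P3→Y gives 8>0]
(A,Q,X): not NE [P1→B gives 8>4]
(A,Q,Y): not NE [P1→C gives 6>2; P2→P gives 8>2; P3→X gives 7>3]
(A,Q,Z): not NE [P1→C gives 8>4; P2→S gives 5>0; P3→X gives 7>6]
(A,Q,W): not NE [P1→B gives 9>0; P2→S gives 5>0; P3→X gives 7>0]
(A,R,X): not NE [P1→B gives 8>1; P2→Q gives 10>2; P3→W gives 7>1]
(A,R,Y): not NE [P2→P gives 8>1; P3→W gives 7>4]
(A,R,Z): not NE [P1→B gives 6>2; P2→S gives 5>2; P3→W gives 7>1]
(A,R,W): not NE [P1→C gives 8>3; P2→S gives 5>4]
(A,S,X): not NE [P2→Q gives 10>7]
(A,S,Y): not NE [P1→C gives 9>2; P2→P gives 8>6; P3→X gives 7>3]
(A,S,Z): not NE [P3→X gives 7>5]
(A,S,W): not NE [P1→B gives 6>1; P3→X gives 7>0]
(B,P,X): not NE [P1→A gives 1>0; P2→Q gives 7>3; P3→Z gives 8>7]
(B,P,Y): not NE [P1→C gives 6>4; P2→Q gives 8>7]
(B,P,Z): not NE [P1→A gives 6>5]
(B,P,W): not NE [P2→R gives 6>0; P3→Z gives 8>1]
(B,Q,X): not NE [P3→Y gives 6>1]
(B,Q,Y): not NE [P1→C gives 6>3]
(B,Q,Z): not NE [P1→C gives 8>4; P2→P gives 7>5; P3→Y gives 6>2]
(B,Q,W): not NE [P2→R gives 6>0; P3→Y gives 6>2]
(B,R,X): not NE [P2→Q gives 7>4]
(B,R,Y): not NE [P2→Q gives 8>3; P3→X gives 8>7]
(B,R,Z): not NE [P2→P gives 7>2; P3→X gives 8>6]
(B,R,W): not NE [P1→C gives 8>6; P3→X gives 8>4]
(B,S,X): not NE [P1→A gives 9>7; P2→Q gives 7>2; P3→Z gives 9>7]
(B,S,Y): not NE [P1→C gives 9>0; P2→Q gives 8>7; P3→Z gives 9>4]
(B,S,Z): not NE [P1→C gives 2>0; P2→P gives 7>4]
(B,S,W): not NE [P2→R gives 6>2; P3→Z gives 9>6]
(C,P,X): not NE [P1→A gives 1>0; P2→Q gives 9>0; P3→Y gives 7>0]
(C,P,Y): not NE [P2→S gives 6>2]
(C,P,Z): not NE [P1→A gives 6>4; P3→Y gives 7>0]
(C,P,W): not NE [P1→B gives 2>0; P2→R gives 9>6; P3→Y gives 7>3]
(C,Q,X): not NE [P1→B gives 8>6; P3→Y gives 9>0]
(C,Q,Y): not NE [P2→S gives 6>5]
(C,Q,Z): not NE [P2→P gives 7>2; P3→Y gives 9>8]
(C,Q,W): not NE [P1→B gives 9>2; P2→R gives 9>7; P3→Y gives 9>4]
(C,R,X): not NE [P1→B gives 8>1; P2→Q gives 9>5]
(C,R,Y): not NE [P1→B gives 5>0; P3→X gives 8>5]
(C,R,Z): not NE [P1→B gives 6>0; P2→P gives 7>0; P3→X gives 8>3]
(C,R,W): not NE [P3→X gives 8>3]
(C,S,X): not NE [P1→A gives 9>0; P2→Q gives 9>6]
(C,S,Y): not NE [P3→Z gives 8>0]
(C,S,Z): not NE [P2→P gives 7>5]
(C,S,W): not NE [P1→B gives 6>4; P2→R gives 9>0; P3→Z gives 8>4]

PSNE: ∅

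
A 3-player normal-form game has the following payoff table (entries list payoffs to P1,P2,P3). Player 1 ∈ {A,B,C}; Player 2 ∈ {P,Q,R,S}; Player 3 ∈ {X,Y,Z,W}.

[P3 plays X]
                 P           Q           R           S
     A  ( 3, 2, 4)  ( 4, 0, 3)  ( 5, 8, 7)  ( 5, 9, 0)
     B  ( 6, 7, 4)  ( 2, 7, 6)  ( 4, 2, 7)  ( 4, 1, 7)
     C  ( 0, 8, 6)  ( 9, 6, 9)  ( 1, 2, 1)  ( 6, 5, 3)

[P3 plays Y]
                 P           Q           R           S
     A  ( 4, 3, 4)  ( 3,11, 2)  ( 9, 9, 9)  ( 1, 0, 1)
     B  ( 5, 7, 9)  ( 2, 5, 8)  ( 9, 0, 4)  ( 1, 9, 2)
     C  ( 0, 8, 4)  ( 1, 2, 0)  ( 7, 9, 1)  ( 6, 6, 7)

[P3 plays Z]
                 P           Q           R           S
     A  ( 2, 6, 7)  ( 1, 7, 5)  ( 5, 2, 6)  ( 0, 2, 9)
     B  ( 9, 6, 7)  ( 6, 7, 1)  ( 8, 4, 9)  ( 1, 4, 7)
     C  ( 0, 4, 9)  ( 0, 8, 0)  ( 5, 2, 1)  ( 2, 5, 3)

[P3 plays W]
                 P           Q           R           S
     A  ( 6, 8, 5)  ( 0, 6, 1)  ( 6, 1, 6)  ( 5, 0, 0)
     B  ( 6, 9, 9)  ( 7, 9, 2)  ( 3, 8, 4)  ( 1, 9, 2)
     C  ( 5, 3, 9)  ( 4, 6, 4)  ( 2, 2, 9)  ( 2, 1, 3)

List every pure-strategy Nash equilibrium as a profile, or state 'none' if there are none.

PSNE = {(B,P,W)}

(A,P,X): not NE [P1→B gives 6>3; P2→S gives 9>2; P3→Z gives 7>4]
(A,P,Y): not NE [P1→B gives 5>4; P2→Q gives 11>3; P3→Z gives 7>4]
(A,P,Z): not NE [P1→B gives 9>2; P2→Q gives 7>6]
(A,P,W): not NE [P3→Z gives 7>5]
(A,Q,X): not NE [P1→C gives 9>4; P2→S gives 9>0; P3→Z gives 5>3]
(A,Q,Y): not NE [P3→Z gives 5>2]
(A,Q,Z): not NE [P1→B gives 6>1]
(A,Q,W): not NE [P1→B gives 7>0; P2→P gives 8>6; P3→Z gives 5>1]
(A,R,X): not NE [P2→S gives 9>8; P3→Y gives 9>7]
(A,R,Y): not NE [P2→Q gives 11>9]
(A,R,Z): not NE [P1→B gives 8>5; P2→Q gives 7>2; P3→Y gives 9>6]
(A,R,W): not NE [P2→P gives 8>1; P3→Y gives 9>6]
(A,S,X): not NE [P1→C gives 6>5; P3→Z gives 9>0]
(A,S,Y): not NE [P1→C gives 6>1; P2→Q gives 11>0; P3→Z gives 9>1]
(A,S,Z): not NE [P1→C gives 2>0; P2→Q gives 7>2]
(A,S,W): not NE [P2→P gives 8>0; P3→Z gives 9>0]
(B,P,X): not NE [P3→W gives 9>4]
(B,P,Y): not NE [P2→S gives 9>7]
(B,P,Z): not NE [P2→Q gives 7>6; P3→W gives 9>7]
(B,P,W): NE
(B,Q,X): not NE [P1→C gives 9>2; P3→Y gives 8>6]
(B,Q,Y): not NE [P1→A gives 3>2; P2→S gives 9>5]
(B,Q,Z): not NE [P3→Y gives 8>1]
(B,Q,W): not NE [P3→Y gives 8>2]
(B,R,X): not NE [P1→A gives 5>4; P2→Q gives 7>2; P3→Z gives 9>7]
(B,R,Y): not NE [P2→S gives 9>0; P3→Z gives 9>4]
(B,R,Z): not NE [P2→Q gives 7>4]
(B,R,W): not NE [P1→A gives 6>3; P2→S gives 9>8; P3→Z gives 9>4]
(B,S,X): not NE [P1→C gives 6>4; P2→Q gives 7>1]
(B,S,Y): not NE [P1→C gives 6>1; P3→Z gives 7>2]
(B,S,Z): not NE [P1→C gives 2>1; P2→Q gives 7>4]
(B,S,W): not NE [P1→A gives 5>1; P3→Z gives 7>2]
(C,P,X): not NE [P1→B gives 6>0; P3→W gives 9>6]
(C,P,Y): not NE [P1→B gives 5>0; P2→R gives 9>8; P3→W gives 9>4]
(C,P,Z): not NE [P1→B gives 9>0; P2→Q gives 8>4]
(C,P,W): not NE [P1→B gives 6>5; P2→Q gives 6>3]
(C,Q,X): not NE [P2→P gives 8>6]
(C,Q,Y): not NE [P1→A gives 3>1; P2→R gives 9>2; P3→X gives 9>0]
(C,Q,Z): not NE [P1→B gives 6>0; P3→X gives 9>0]
(C,Q,W): not NE [P1→B gives 7>4; P3→X gives 9>4]
(C,R,X): not NE [P1→A gives 5>1; P2→P gives 8>2; P3→W gives 9>1]
(C,R,Y): not NE [P1→B gives 9>7; P3→W gives 9>1]
(C,R,Z): not NE [P1→B gives 8>5; P2→Q gives 8>2; P3→W gives 9>1]
(C,R,W): not NE [P1→A gives 6>2; P2→Q gives 6>2]
(C,S,X): not NE [P2→P gives 8>5; P3→Y gives 7>3]
(C,S,Y): not NE [P2→R gives 9>6]
(C,S,Z): not NE [P2→Q gives 8>5; P3→Y gives 7>3]
(C,S,W): not NE [P1→A gives 5>2; P2→Q gives 6>1; P3→Y gives 7>3]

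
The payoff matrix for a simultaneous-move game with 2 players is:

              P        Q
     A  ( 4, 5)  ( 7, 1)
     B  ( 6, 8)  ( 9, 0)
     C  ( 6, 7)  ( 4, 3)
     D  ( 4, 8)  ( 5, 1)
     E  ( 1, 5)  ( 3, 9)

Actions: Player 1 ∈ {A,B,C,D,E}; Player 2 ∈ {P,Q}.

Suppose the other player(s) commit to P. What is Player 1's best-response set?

argmax u_1 = {B,C}

u_1(A vs P) = 4
u_1(B vs P) = 6
u_1(C vs P) = 6
u_1(D vs P) = 4
u_1(E vs P) = 1
max payoff 6 at {B,C}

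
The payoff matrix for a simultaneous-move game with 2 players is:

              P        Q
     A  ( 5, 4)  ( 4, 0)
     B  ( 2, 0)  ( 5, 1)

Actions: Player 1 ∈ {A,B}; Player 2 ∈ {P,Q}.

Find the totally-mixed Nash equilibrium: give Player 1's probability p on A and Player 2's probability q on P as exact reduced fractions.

P1 indiff ⇒ q·5+(1-q)·4 = q·2+(1-q)·5 ⇒ q(3) = (1-q)(1) ⇒ q = 1/4
P2 indiff ⇒ p·4+(1-p)·0 = p·0+(1-p)·1 ⇒ p(4) = (1-p)(1) ⇒ p = 1/5

p=1/5, q=1/4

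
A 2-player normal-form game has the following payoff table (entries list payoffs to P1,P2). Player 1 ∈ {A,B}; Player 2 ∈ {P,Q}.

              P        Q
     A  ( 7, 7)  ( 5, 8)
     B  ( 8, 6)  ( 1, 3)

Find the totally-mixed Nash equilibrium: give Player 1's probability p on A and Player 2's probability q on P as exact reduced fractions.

P1 indiff ⇒ q·7+(1-q)·5 = q·8+(1-q)·1 ⇒ q(-1) = (1-q)(-4) ⇒ q = 4/5
P2 indiff ⇒ p·7+(1-p)·6 = p·8+(1-p)·3 ⇒ p(-1) = (1-p)(-3) ⇒ p = 3/4

(p,q) = (3/4, 4/5)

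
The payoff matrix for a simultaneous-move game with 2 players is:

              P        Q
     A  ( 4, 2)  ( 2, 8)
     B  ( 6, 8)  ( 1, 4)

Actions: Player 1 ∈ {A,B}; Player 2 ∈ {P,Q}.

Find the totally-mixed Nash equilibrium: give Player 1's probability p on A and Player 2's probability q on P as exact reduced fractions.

P1 indiff ⇒ q·4+(1-q)·2 = q·6+(1-q)·1 ⇒ q(-2) = (1-q)(-1) ⇒ q = 1/3
P2 indiff ⇒ p·2+(1-p)·8 = p·8+(1-p)·4 ⇒ p(-6) = (1-p)(-4) ⇒ p = 2/5

(p,q) = (2/5, 1/3)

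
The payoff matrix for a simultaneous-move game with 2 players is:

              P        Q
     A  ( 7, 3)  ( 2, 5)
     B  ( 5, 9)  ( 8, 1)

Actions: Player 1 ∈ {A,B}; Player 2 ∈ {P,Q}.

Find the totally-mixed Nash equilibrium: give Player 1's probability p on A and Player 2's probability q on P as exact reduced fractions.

p=4/5, q=3/4

P1 indiff ⇒ q·7+(1-q)·2 = q·5+(1-q)·8 ⇒ q(2) = (1-q)(6) ⇒ q = 3/4
P2 indiff ⇒ p·3+(1-p)·9 = p·5+(1-p)·1 ⇒ p(-2) = (1-p)(-8) ⇒ p = 4/5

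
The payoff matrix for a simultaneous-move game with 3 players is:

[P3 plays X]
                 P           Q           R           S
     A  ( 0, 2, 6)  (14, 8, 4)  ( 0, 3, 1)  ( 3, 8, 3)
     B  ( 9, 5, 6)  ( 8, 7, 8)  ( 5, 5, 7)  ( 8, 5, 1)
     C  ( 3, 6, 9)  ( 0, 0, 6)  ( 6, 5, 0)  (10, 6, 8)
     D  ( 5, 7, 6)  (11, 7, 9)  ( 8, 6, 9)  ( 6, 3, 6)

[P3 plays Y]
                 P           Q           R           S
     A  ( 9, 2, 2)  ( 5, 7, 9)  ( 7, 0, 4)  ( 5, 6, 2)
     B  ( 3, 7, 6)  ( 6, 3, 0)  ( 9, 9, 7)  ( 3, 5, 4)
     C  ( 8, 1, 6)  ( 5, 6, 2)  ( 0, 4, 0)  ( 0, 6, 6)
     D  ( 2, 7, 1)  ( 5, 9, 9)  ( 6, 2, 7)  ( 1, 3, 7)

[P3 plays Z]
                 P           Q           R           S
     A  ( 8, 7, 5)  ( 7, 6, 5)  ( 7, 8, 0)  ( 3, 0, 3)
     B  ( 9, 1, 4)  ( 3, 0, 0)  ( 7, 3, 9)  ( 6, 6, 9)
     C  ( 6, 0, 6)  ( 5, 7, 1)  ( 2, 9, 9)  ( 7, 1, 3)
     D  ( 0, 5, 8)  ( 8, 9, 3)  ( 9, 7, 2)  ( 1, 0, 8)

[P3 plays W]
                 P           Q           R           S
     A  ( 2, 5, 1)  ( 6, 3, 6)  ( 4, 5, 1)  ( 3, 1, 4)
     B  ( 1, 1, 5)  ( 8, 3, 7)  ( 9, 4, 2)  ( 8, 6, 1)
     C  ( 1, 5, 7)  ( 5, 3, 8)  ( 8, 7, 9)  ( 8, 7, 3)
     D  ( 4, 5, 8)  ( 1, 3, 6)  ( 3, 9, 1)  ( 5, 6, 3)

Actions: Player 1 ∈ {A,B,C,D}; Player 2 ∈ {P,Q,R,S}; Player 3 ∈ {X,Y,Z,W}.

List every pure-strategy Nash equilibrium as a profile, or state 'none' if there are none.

(A,P,X): not NE [P1→B gives 9>0; P2→S gives 8>2]
(A,P,Y): not NE [P2→Q gives 7>2; P3→X gives 6>2]
(A,P,Z): not NE [P1→B gives 9>8; P2→R gives 8>7; P3→X gives 6>5]
(A,P,W): not NE [P1→D gives 4>2; P3→X gives 6>1]
(A,Q,X): not NE [P3→Y gives 9>4]
(A,Q,Y): not NE [P1→B gives 6>5]
(A,Q,Z): not NE [P1→D gives 8>7; P2→R gives 8>6; P3→Y gives 9>5]
(A,Q,W): not NE [P1→B gives 8>6; P2→R gives 5>3; P3→Y gives 9>6]
(A,R,X): not NE [P1→D gives 8>0; P2→S gives 8>3; P3→Y gives 4>1]
(A,R,Y): not NE [P1→B gives 9>7; P2→Q gives 7>0]
(A,R,Z): not NE [P1→D gives 9>7; P3→Y gives 4>0]
(A,R,W): not NE [P1→B gives 9>4; P3→Y gives 4>1]
(A,S,X): not NE [P1→C gives 10>3; P3→W gives 4>3]
(A,S,Y): not NE [P2→Q gives 7>6; P3→W gives 4>2]
(A,S,Z): not NE [P1→C gives 7>3; P2→R gives 8>0; P3→W gives 4>3]
(A,S,W): not NE [P1→C gives 8>3; P2→R gives 5>1]
(B,P,X): not NE [P2→Q gives 7>5]
(B,P,Y): not NE [P1→A gives 9>3; P2→R gives 9>7]
(B,P,Z): not NE [P2→S gives 6>1; P3→Y gives 6>4]
(B,P,W): not NE [P1→D gives 4>1; P2→S gives 6>1; P3→Y gives 6>5]
(B,Q,X): not NE [P1→A gives 14>8]
(B,Q,Y): not NE [P2→R gives 9>3; P3→X gives 8>0]
(B,Q,Z): not NE [P1→D gives 8>3; P2→S gives 6>0; P3→X gives 8>0]
(B,Q,W): not NE [P2→S gives 6>3; P3→X gives 8>7]
(B,R,X): not NE [P1→D gives 8>5; P2→Q gives 7>5; P3→Z gives 9>7]
(B,R,Y): not NE [P3→Z gives 9>7]
(B,R,Z): not NE [P1→D gives 9>7; P2→S gives 6>3]
(B,R,W): not NE [P2→S gives 6>4; P3→Z gives 9>2]
(B,S,X): not NE [P1→C gives 10>8; P2→Q gives 7>5; P3→Z gives 9>1]
(B,S,Y): not NE [P1→A gives 5>3; P2→R gives 9>5; P3→Z gives 9>4]
(B,S,Z): not NE [P1→C gives 7>6]
(B,S,W): not NE [P3→Z gives 9>1]
(C,P,X): not NE [P1→B gives 9>3]
(C,P,Y): not NE [P1→A gives 9>8; P2→S gives 6>1; P3→X gives 9>6]
(C,P,Z): not NE [P1→B gives 9>6; P2→R gives 9>0; P3→X gives 9>6]
(C,P,W): not NE [P1→D gives 4>1; P2→S gives 7>5; P3→X gives 9>7]
(C,Q,X): not NE [P1→A gives 14>0; P2→S gives 6>0; P3→W gives 8>6]
(C,Q,Y): not NE [P1→B gives 6>5; P3→W gives 8>2]
(C,Q,Z): not NE [P1→D gives 8>5; P2→R gives 9>7; P3→W gives 8>1]
(C,Q,W): not NE [P1→B gives 8>5; P2→S gives 7>3]
(C,R,X): not NE [P1→D gives 8>6; P2→S gives 6>5; P3→W gives 9>0]
(C,R,Y): not NE [P1→B gives 9>0; P2→S gives 6>4; P3→W gives 9>0]
(C,R,Z): not NE [P1→D gives 9>2]
(C,R,W): not NE [P1→B gives 9>8]
(C,S,X): NE
(C,S,Y): not NE [P1→A gives 5>0; P3→X gives 8>6]
(C,S,Z): not NE [P2→R gives 9>1; P3→X gives 8>3]
(C,S,W): not NE [P3→X gives 8>3]
(D,P,X): not NE [P1→B gives 9>5; P3→W gives 8>6]
(D,P,Y): not NE [P1→A gives 9>2; P2→Q gives 9>7; P3→W gives 8>1]
(D,P,Z): not NE [P1→B gives 9>0; P2→Q gives 9>5]
(D,P,W): not NE [P2→R gives 9>5]
(D,Q,X): not NE [P1→A gives 14>11]
(D,Q,Y): not NE [P1→B gives 6>5]
(D,Q,Z): not NE [P3→Y gives 9>3]
(D,Q,W): not NE [P1→B gives 8>1; P2→R gives 9>3; P3→Y gives 9>6]
(D,R,X): not NE [P2→Q gives 7>6]
(D,R,Y): not NE [P1→B gives 9>6; P2→Q gives 9>2; P3→X gives 9>7]
(D,R,Z): not NE [P2→Q gives 9>7; P3→X gives 9>2]
(D,R,W): not NE [P1→B gives 9>3; P3→X gives 9>1]
(D,S,X): not NE [P1→C gives 10>6; P2→Q gives 7>3; P3→Z gives 8>6]
(D,S,Y): not NE [P1→A gives 5>1; P2→Q gives 9>3; P3→Z gives 8>7]
(D,S,Z): not NE [P1→C gives 7>1; P2→Q gives 9>0]
(D,S,W): not NE [P1→C gives 8>5; P2→R gives 9>6; P3→Z gives 8>3]

NE set: (C,S,X)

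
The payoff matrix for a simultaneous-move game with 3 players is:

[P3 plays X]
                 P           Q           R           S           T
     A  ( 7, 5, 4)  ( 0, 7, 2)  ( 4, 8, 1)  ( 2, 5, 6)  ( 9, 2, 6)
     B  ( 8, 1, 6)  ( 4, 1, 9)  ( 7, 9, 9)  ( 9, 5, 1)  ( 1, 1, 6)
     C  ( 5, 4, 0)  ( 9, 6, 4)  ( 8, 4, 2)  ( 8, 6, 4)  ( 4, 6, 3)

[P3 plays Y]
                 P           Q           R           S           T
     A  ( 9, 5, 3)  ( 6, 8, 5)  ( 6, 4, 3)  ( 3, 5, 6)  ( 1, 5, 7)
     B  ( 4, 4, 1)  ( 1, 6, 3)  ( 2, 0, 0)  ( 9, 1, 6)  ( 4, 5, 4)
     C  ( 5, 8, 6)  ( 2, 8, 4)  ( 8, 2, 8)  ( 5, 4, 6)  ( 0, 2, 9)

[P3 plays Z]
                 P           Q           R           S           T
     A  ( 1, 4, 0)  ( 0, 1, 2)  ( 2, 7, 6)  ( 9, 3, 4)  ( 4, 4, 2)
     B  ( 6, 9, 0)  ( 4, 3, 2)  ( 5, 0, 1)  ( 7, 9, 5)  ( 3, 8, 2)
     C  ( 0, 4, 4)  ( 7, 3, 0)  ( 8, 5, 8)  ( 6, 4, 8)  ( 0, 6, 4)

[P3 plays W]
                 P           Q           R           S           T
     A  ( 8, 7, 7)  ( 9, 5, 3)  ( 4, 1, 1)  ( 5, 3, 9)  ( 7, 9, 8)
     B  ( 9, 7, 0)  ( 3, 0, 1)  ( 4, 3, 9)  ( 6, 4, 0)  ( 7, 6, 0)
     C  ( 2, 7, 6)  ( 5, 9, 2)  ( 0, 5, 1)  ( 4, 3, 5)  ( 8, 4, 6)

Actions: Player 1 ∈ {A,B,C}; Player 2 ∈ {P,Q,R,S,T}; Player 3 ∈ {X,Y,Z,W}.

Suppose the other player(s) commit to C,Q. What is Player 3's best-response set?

argmax u_3 = {X,Y}

u_3(X vs C,Q) = 4
u_3(Y vs C,Q) = 4
u_3(Z vs C,Q) = 0
u_3(W vs C,Q) = 2
max payoff 4 at {X,Y}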